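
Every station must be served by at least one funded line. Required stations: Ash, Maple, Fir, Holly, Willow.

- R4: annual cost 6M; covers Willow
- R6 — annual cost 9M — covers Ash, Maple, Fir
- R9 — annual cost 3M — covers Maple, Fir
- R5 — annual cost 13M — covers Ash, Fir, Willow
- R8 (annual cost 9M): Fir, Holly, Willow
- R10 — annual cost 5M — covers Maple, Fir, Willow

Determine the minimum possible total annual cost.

18

This is a weighted set-cover instance.
The greedy cost-per-new-station heuristic would pick R9, R8, and R6 for 21, but a cheaper cover exists.
Choose R6 and R8: together they cover Ash, Maple, Fir, Holly, Willow — every station.
Total annual cost: 9 + 9 = 18.
No cover costs less than 18.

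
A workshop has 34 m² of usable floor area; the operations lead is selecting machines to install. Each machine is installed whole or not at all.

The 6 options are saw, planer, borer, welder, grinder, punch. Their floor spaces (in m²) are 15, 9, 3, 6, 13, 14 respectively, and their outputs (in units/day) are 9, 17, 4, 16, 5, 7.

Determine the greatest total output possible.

Treat it as a binary knapsack problem.
Allowing fractional choices, the relaxed optimum would be about 46.5, but machines are indivisible.
planer + borer + welder + punch: floor space 9 + 3 + 6 + 14 = 32 ≤ 34, output 17 + 4 + 16 + 7 = 44.
saw + planer + welder: floor space 15 + 9 + 6 = 30 ≤ 34, output 9 + 17 + 16 = 42.
saw + planer + borer + welder: floor space 15 + 9 + 3 + 6 = 33 ≤ 34, output 9 + 17 + 4 + 16 = 46.
Best is saw, planer, borer, and welder with total output 46.

46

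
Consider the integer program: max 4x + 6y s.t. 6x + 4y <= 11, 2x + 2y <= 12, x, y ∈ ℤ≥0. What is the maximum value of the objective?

(x,y)=(0,2): 6·0+4·2=8≤11, 2·0+2·2=4≤12, objective 12.
(x,y)=(1,1): 6·1+4·1=10≤11, 2·1+2·1=4≤12, objective 10.
(x,y)=(0,1): 6·0+4·1=4≤11, 2·0+2·1=2≤12, objective 6.
Maximum is 12 at (x,y)=(0,2).

12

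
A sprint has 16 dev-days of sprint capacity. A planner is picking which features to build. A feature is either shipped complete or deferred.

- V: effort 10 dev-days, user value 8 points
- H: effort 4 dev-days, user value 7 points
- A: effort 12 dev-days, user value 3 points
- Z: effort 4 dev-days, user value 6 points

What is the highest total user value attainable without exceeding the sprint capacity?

Allowing fractional choices, the relaxed optimum would be about 19.4, but features are indivisible.
V + Z: effort 10 + 4 = 14 ≤ 16, user value 8 + 6 = 14.
V + H: effort 10 + 4 = 14 ≤ 16, user value 8 + 7 = 15.
H + Z: effort 4 + 4 = 8 ≤ 16, user value 7 + 6 = 13.
Best is V and H with total user value 15.

15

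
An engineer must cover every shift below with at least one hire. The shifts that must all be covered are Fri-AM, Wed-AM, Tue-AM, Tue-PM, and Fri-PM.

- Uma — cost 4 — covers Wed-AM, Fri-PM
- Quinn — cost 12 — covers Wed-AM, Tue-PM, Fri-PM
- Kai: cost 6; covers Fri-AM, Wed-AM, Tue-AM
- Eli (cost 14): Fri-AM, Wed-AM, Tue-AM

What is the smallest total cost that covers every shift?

18

Choose Quinn and Kai: together they cover Fri-AM, Wed-AM, Tue-AM, Tue-PM, Fri-PM — every shift.
Total cost: 12 + 6 = 18.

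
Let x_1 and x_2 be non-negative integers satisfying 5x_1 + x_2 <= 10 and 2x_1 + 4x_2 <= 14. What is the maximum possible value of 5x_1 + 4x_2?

Relaxing integrality, the LP optimum is 18.33 at (x_1,x_2) = (1.44, 2.78), which is not an integer point.
(x_1,x_2)=(1,3): 5·1+1·3=8≤10, 2·1+4·3=14≤14, objective 17.
(x_1,x_2)=(1,2): 5·1+1·2=7≤10, 2·1+4·2=10≤14, objective 13.
(x_1,x_2)=(0,3): 5·0+1·3=3≤10, 2·0+4·3=12≤14, objective 12.
(x_1,x_2)=(1,1): 5·1+1·1=6≤10, 2·1+4·1=6≤14, objective 9.
No feasible integer point exceeds 17.

17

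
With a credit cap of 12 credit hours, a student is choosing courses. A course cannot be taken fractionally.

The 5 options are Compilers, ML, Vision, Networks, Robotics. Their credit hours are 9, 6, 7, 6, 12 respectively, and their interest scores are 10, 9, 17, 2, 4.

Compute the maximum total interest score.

17

Allowing fractional choices, the relaxed optimum would be about 24.5, but courses are indivisible.
Vision: credit hours 7 ≤ 12, interest score 17.
ML + Networks: credit hours 6 + 6 = 12 ≤ 12, interest score 9 + 2 = 11.
Best is Vision with total interest score 17.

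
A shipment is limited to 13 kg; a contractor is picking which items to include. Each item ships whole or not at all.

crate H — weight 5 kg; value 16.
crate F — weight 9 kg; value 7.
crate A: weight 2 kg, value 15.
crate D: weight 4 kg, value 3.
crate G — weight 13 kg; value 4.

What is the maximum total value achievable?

34

Allowing fractional choices, the relaxed optimum would be about 35.7, but items are indivisible.
crate F + crate A: weight 9 + 2 = 11 ≤ 13, value 7 + 15 = 22.
crate H + crate A: weight 5 + 2 = 7 ≤ 13, value 16 + 15 = 31.
crate H + crate A + crate D: weight 5 + 2 + 4 = 11 ≤ 13, value 16 + 15 + 3 = 34.
Best is crate H, crate A, and crate D with total value 34.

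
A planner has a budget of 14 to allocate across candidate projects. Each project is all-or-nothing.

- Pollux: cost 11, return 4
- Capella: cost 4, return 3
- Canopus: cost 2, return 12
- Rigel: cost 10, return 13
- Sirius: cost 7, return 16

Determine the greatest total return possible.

Capella + Canopus + Sirius: cost 4 + 2 + 7 = 13 ≤ 14, return 3 + 12 + 16 = 31.
Canopus + Sirius: cost 2 + 7 = 9 ≤ 14, return 12 + 16 = 28.
Best is Capella, Canopus, and Sirius with total return 31.

31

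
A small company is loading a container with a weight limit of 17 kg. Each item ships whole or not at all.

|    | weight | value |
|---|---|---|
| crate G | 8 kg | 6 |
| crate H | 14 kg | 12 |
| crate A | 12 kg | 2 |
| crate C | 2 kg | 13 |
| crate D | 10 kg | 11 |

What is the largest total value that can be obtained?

25

Take crate H and crate C: weight 14 + 2 = 16 ≤ 17, value 12 + 13 = 25.
No other feasible combination does better.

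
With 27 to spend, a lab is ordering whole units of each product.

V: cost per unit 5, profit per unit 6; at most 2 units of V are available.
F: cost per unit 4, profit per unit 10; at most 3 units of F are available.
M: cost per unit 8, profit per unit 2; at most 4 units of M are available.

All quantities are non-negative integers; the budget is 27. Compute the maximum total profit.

42

1×V, 3×F, and 1×M: cost 25 ≤ 27, profit 1·6 + 3·10 + 1·2 = 38.
2×V and 3×F: cost 22 ≤ 27, profit 2·6 + 3·10 = 42.
Best is 42.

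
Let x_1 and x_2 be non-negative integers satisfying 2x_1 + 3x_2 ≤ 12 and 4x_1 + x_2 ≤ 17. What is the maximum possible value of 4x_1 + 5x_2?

22

(x_1,x_2)=(3,2) is feasible, giving 22.
(x_1,x_2)=(4,1) is feasible, giving 21.
(x_1,x_2)=(2,2) is feasible, giving 18.
(x_1,x_2)=(3,1) is feasible, giving 17.
No feasible integer point exceeds 22.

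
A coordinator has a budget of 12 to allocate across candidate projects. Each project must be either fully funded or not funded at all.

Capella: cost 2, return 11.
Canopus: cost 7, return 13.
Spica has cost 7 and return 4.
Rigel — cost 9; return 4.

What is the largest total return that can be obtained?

24

Take Capella and Canopus: cost 2 + 7 = 9 ≤ 12, return 11 + 13 = 24.
No other feasible combination does better.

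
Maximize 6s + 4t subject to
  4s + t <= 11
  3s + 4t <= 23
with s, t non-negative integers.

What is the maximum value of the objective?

26

The continuous relaxation peaks at (1.62, 4.54) with value 27.85; rounding to a feasible lattice point costs some objective.
(s,t)=(1,5): 4·1+1·5=9≤11, 3·1+4·5=23≤23, objective 26.
(s,t)=(2,3): 4·2+1·3=11≤11, 3·2+4·3=18≤23, objective 24.
(s,t)=(1,4): 4·1+1·4=8≤11, 3·1+4·4=19≤23, objective 22.
Maximum is 26 at (s,t)=(1,5).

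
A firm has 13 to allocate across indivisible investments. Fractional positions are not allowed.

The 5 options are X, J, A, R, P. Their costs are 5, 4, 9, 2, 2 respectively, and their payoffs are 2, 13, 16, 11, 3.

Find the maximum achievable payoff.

30

Allowing fractional choices, the relaxed optimum would be about 36.4, but investments are indivisible.
A + R + P: cost 9 + 2 + 2 = 13 ≤ 13, payoff 16 + 11 + 3 = 30.
J + A: cost 4 + 9 = 13 ≤ 13, payoff 13 + 16 = 29.
X + J + R + P: cost 5 + 4 + 2 + 2 = 13 ≤ 13, payoff 2 + 13 + 11 + 3 = 29.
Best is A, R, and P with total payoff 30.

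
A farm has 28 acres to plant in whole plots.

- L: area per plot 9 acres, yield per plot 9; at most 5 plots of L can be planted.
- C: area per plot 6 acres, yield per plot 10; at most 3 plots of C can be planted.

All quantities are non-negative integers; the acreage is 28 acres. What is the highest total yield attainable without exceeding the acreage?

39

C has the best ratio (10/6); taking only C gives at most 3×10 = 30 (stopped by the supply cap of 3).
Mixing does better — 1×L and 3×C: area 27 ≤ 28, yield 1·9 + 3·10 = 39.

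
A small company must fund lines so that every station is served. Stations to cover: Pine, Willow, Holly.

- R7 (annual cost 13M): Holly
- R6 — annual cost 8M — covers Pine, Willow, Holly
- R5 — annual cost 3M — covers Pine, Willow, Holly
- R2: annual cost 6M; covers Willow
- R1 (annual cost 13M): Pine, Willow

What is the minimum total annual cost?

R5 alone covers Pine, Willow, Holly — every station.
Total annual cost: 3.

3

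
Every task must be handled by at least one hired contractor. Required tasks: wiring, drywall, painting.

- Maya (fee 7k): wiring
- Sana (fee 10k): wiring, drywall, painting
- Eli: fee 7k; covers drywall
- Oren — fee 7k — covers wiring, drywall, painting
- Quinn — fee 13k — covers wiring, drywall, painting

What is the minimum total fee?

Oren alone covers wiring, drywall, painting — every task.
Total fee: 7.
No cover costs less than 7.

7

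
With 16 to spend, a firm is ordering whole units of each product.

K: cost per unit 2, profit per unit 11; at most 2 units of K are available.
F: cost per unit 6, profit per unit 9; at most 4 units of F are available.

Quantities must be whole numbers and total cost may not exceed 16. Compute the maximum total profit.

Take 2×K and 2×F: cost 16 ≤ 16, profit 2·11 + 2·9 = 40.
K has the best ratio (11/2) and is taken to its limit of 2; remaining capacity is filled optimally with the others.

40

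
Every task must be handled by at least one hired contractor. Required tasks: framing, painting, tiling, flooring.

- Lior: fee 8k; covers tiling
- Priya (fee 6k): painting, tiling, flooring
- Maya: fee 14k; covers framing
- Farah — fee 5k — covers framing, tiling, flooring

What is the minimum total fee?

11

This is an integer covering problem.
Choose Priya and Farah: together they cover framing, painting, tiling, flooring — every task.
Total fee: 6 + 5 = 11.
No cover costs less than 11.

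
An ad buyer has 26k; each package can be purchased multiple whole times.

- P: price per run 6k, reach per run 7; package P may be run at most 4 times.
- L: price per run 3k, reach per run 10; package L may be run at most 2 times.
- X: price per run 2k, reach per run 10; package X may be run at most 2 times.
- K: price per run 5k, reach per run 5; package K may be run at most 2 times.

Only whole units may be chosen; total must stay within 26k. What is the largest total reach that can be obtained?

57

X has the best ratio (10/2); taking only X gives at most 2×10 = 20 (stopped by the supply cap of 2).
Mixing does better — 1×P, 2×L, 2×X, and 2×K: price 26 ≤ 26, reach 1·7 + 2·10 + 2·10 + 2·5 = 57.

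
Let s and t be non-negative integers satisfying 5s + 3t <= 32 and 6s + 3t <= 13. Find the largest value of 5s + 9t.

36

(s,t)=(0,4): 5·0+3·4=12≤32, 6·0+3·4=12≤13, objective 36.
(s,t)=(0,3): 5·0+3·3=9≤32, 6·0+3·3=9≤13, objective 27.
The best lattice point is (0,4), giving 36.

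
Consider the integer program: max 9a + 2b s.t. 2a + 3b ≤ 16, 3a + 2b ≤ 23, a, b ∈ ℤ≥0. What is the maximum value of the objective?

(a,b)=(7,0) is feasible, giving 63.
(a,b)=(6,1) is feasible, giving 56.
Maximum is 63 at (a,b)=(7,0).

63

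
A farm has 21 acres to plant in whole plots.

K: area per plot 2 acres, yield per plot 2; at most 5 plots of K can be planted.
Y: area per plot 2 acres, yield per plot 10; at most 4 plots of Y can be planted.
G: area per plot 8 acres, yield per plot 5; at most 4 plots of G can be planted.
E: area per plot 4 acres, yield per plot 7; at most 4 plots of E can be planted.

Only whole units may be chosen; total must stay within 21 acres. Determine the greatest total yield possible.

61

Take 4×Y and 3×E: area 20 ≤ 21, yield 4·10 + 3·7 = 61.
Y has the best ratio (10/2) and is taken to its limit of 4; remaining capacity is filled optimally with the others.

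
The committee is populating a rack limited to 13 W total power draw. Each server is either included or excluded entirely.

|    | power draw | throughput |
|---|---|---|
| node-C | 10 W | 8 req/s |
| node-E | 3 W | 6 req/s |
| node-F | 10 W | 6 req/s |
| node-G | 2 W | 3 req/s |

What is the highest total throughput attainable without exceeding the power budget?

14

node-C + node-E: power draw 10 + 3 = 13 ≤ 13, throughput 8 + 6 = 14.
node-E + node-F: power draw 3 + 10 = 13 ≤ 13, throughput 6 + 6 = 12.
Best is node-C and node-E with total throughput 14.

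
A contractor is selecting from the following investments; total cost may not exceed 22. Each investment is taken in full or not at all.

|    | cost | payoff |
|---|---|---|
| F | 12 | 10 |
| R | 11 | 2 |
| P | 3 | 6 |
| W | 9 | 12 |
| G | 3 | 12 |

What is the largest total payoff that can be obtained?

Treat it as a binary knapsack problem.
Allowing fractional choices, the relaxed optimum would be about 35.8, but investments are indivisible.
F + P + G: cost 12 + 3 + 3 = 18 ≤ 22, payoff 10 + 6 + 12 = 28.
P + W + G: cost 3 + 9 + 3 = 15 ≤ 22, payoff 6 + 12 + 12 = 30.
Best is P, W, and G with total payoff 30.

30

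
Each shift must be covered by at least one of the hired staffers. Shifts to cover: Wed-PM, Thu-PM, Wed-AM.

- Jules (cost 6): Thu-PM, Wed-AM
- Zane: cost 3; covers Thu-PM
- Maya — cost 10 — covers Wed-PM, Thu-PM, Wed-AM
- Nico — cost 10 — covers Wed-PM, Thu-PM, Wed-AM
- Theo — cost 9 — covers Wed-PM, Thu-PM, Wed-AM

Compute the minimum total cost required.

The greedy cost-per-new-shift heuristic would pick Jules and Theo for 15, but a cheaper cover exists.
Theo alone covers Wed-PM, Thu-PM, Wed-AM — every shift.
Total cost: 9.
No cover costs less than 9.

9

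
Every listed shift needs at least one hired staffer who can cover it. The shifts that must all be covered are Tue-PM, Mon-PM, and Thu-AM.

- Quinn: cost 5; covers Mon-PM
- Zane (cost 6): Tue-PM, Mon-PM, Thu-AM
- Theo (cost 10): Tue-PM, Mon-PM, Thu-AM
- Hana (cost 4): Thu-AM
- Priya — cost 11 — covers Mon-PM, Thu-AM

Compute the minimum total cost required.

6

Zane alone covers Tue-PM, Mon-PM, Thu-AM — every shift.
Total cost: 6.
No cover costs less than 6.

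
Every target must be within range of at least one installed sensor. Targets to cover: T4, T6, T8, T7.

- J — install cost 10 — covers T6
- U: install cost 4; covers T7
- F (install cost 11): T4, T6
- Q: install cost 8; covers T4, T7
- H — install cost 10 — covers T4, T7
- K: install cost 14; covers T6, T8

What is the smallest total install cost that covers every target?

The greedy cost-per-new-target heuristic would pick U, F, and K for 29, but a cheaper cover exists.
Choose Q and K: together they cover T4, T6, T8, T7 — every target.
Total install cost: 8 + 14 = 22.
No cover costs less than 22.

22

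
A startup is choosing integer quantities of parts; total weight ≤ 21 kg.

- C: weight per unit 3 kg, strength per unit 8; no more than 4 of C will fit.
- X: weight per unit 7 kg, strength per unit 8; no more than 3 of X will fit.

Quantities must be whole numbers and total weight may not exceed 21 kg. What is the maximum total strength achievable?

40

C has the best ratio (8/3); taking only C gives at most 4×8 = 32 (stopped by the supply cap of 4).
Mixing does better — 4×C and 1×X: weight 19 ≤ 21, strength 4·8 + 1·8 = 40.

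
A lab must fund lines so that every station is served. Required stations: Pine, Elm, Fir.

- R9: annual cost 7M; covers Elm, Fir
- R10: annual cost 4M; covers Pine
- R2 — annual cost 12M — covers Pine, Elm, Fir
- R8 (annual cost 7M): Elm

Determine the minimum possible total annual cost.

This is a weighted set-cover instance.
Choose R9 and R10: together they cover Pine, Elm, Fir — every station.
Total annual cost: 7 + 4 = 11.

11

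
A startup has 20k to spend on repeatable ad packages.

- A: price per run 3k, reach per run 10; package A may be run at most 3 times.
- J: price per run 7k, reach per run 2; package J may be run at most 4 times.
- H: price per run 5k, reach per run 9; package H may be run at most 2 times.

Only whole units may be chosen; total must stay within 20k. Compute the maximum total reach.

48

This is a bounded integer knapsack.
A has the best ratio (10/3); taking only A gives at most 3×10 = 30 (stopped by the supply cap of 3).
Mixing does better — 3×A and 2×H: price 19 ≤ 20, reach 3·10 + 2·9 = 48.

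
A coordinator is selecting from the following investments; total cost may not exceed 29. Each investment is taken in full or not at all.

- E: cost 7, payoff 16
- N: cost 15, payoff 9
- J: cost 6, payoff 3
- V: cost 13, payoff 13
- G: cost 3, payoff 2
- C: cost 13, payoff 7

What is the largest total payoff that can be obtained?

This is an integer program with binary decision variables.
Take E, J, V, and G: cost 7 + 6 + 13 + 3 = 29 ≤ 29, payoff 16 + 3 + 13 + 2 = 34.
No other feasible combination does better.

34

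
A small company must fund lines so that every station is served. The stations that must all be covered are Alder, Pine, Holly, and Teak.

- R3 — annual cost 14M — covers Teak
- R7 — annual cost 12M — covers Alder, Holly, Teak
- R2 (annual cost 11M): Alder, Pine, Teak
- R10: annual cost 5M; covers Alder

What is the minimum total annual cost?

23

This is a weighted set-cover instance.
Choose R7 and R2: together they cover Alder, Pine, Holly, Teak — every station.
Total annual cost: 12 + 11 = 23.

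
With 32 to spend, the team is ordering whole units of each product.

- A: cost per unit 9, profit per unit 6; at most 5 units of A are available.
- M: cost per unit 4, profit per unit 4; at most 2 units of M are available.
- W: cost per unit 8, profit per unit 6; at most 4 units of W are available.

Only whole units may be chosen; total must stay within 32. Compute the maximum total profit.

M has the best ratio (4/4); taking only M gives at most 2×4 = 8 (stopped by the supply cap of 2).
Mixing does better — 2×M and 3×W: cost 32 ≤ 32, profit 2·4 + 3·6 = 26.

26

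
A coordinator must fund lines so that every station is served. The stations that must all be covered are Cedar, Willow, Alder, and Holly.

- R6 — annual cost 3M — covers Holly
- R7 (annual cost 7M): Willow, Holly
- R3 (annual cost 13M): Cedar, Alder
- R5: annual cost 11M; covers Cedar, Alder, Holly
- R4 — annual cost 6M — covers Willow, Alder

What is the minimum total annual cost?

Choose R5 and R4: together they cover Cedar, Willow, Alder, Holly — every station.
Total annual cost: 11 + 6 = 17.

17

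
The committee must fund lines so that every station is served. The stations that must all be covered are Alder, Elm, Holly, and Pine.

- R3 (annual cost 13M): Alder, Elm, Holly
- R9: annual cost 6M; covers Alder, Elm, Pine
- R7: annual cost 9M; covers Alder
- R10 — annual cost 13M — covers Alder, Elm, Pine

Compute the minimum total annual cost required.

19

Choose R3 and R9: together they cover Alder, Elm, Holly, Pine — every station.
Total annual cost: 13 + 6 = 19.
No cover costs less than 19.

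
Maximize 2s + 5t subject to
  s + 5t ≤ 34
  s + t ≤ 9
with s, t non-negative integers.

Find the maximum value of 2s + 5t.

36

Relaxing integrality, the LP optimum is 36.75 at (s,t) = (2.75, 6.25), which is not an integer point.
(s,t)=(3,6): 1·3+5·6=33≤34, 1·3+1·6=9≤9, objective 36.
(s,t)=(2,6): 1·2+5·6=32≤34, 1·2+1·6=8≤9, objective 34.
Maximum is 36 at (s,t)=(3,6).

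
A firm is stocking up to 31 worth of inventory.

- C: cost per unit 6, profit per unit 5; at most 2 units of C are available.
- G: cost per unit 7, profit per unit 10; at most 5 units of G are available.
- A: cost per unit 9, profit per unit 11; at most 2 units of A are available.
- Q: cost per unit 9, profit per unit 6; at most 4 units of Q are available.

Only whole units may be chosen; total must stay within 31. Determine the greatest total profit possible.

41

4×G: cost 28 ≤ 31, profit 4·10 = 40.
3×G and 1×A: cost 30 ≤ 31, profit 3·10 + 1·11 = 41.
Best is 41.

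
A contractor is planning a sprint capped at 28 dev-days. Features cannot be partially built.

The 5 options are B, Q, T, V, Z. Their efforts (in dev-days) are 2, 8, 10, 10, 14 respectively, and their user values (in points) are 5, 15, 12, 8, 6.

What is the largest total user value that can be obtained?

Treat it as a binary knapsack problem.
Allowing fractional choices, the relaxed optimum would be about 38.4, but features are indivisible.
B + Q + T: effort 2 + 8 + 10 = 20 ≤ 28, user value 5 + 15 + 12 = 32.
Q + T + V: effort 8 + 10 + 10 = 28 ≤ 28, user value 15 + 12 + 8 = 35.
B + Q + V: effort 2 + 8 + 10 = 20 ≤ 28, user value 5 + 15 + 8 = 28.
Best is Q, T, and V with total user value 35.

35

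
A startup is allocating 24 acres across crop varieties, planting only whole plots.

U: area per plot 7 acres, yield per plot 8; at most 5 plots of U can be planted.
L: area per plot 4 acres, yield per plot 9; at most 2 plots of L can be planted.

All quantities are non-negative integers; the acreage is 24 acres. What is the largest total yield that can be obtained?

34

This is a bounded integer knapsack.
2×U and 2×L: area 22 ≤ 24, yield 2·8 + 2·9 = 34.
1×U and 2×L: area 15 ≤ 24, yield 1·8 + 2·9 = 26.
Best is 34.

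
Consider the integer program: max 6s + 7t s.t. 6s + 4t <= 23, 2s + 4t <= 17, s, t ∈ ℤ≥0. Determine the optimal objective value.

Relaxing integrality, the LP optimum is 33.50 at (s,t) = (1.5, 3.5), which is not an integer point.
(s,t)=(0,4): 6·0+4·4=16≤23, 2·0+4·4=16≤17, objective 28.
(s,t)=(1,3): 6·1+4·3=18≤23, 2·1+4·3=14≤17, objective 27.
The best lattice point is (0,4), giving 28.

28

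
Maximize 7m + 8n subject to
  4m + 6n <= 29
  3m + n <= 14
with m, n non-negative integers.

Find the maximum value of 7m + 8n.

The continuous relaxation peaks at (3.93, 2.21) with value 45.21; rounding to a feasible lattice point costs some objective.
(m,n)=(4,2): 4·4+6·2=28≤29, 3·4+1·2=14≤14, objective 44.
(m,n)=(2,3): 4·2+6·3=26≤29, 3·2+1·3=9≤14, objective 38.
Maximum is 44 at (m,n)=(4,2).

44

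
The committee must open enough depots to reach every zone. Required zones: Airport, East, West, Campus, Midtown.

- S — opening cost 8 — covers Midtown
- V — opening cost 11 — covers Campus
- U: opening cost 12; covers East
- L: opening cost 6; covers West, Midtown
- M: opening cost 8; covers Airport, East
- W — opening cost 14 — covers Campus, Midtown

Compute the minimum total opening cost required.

Choose V, L, and M: together they cover Airport, East, West, Campus, Midtown — every zone.
Total opening cost: 11 + 6 + 8 = 25.

25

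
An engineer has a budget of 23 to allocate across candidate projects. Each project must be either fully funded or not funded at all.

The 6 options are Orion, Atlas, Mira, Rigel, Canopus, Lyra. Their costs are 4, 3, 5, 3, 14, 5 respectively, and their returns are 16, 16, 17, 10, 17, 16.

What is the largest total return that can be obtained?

75

Orion + Atlas + Mira + Lyra: cost 4 + 3 + 5 + 5 = 17 ≤ 23, return 16 + 16 + 17 + 16 = 65.
Orion + Atlas + Mira + Rigel + Lyra: cost 4 + 3 + 5 + 3 + 5 = 20 ≤ 23, return 16 + 16 + 17 + 10 + 16 = 75.
Orion + Atlas + Mira + Rigel: cost 4 + 3 + 5 + 3 = 15 ≤ 23, return 16 + 16 + 17 + 10 = 59.
Best is Orion, Atlas, Mira, Rigel, and Lyra with total return 75.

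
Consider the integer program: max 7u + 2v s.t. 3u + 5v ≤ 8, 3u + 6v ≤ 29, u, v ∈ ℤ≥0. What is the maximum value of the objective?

(u,v)=(2,0): 3·2+5·0=6≤8, 3·2+6·0=6≤29, objective 14.
(u,v)=(1,1): 3·1+5·1=8≤8, 3·1+6·1=9≤29, objective 9.
(u,v)=(1,0): 3·1+5·0=3≤8, 3·1+6·0=3≤29, objective 7.
The best lattice point is (2,0), giving 14.

14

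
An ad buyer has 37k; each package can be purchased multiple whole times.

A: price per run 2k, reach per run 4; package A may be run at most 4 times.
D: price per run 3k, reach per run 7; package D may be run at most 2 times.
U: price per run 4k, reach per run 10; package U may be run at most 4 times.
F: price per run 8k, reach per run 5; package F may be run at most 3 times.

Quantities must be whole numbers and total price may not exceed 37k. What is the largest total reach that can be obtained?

U has the best ratio (10/4); taking only U gives at most 4×10 = 40 (stopped by the supply cap of 4).
Mixing does better — 3×A, 2×D, 4×U, and 1×F: price 36 ≤ 37, reach 3·4 + 2·7 + 4·10 + 1·5 = 71.

71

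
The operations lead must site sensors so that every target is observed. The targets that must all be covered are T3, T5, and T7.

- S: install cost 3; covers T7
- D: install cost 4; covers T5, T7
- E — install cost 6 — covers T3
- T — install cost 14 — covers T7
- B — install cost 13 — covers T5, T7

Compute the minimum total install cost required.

Choose D and E: together they cover T3, T5, T7 — every target.
Total install cost: 4 + 6 = 10.

10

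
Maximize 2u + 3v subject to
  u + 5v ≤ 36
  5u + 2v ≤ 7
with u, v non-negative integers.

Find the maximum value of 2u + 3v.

9

(u,v)=(0,3): 1·0+5·3=15≤36, 5·0+2·3=6≤7, objective 9.
(u,v)=(0,2): 1·0+5·2=10≤36, 5·0+2·2=4≤7, objective 6.
Maximum is 9 at (u,v)=(0,3).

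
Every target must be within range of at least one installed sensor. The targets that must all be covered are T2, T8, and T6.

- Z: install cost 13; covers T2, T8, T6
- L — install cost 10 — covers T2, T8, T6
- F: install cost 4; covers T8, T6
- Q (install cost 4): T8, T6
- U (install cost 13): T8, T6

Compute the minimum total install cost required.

The greedy cost-per-new-target heuristic would pick F and L for 14, but a cheaper cover exists.
L alone covers T2, T8, T6 — every target.
Total install cost: 10.
No cover costs less than 10.

10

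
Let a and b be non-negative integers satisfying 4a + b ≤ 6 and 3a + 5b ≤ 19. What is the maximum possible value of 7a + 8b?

24

The continuous relaxation peaks at (0.647, 3.41) with value 31.82; rounding to a feasible lattice point costs some objective.
(a,b)=(0,3): 4·0+1·3=3≤6, 3·0+5·3=15≤19, objective 24.
(a,b)=(1,2): 4·1+1·2=6≤6, 3·1+5·2=13≤19, objective 23.
(a,b)=(0,2): 4·0+1·2=2≤6, 3·0+5·2=10≤19, objective 16.
Maximum is 24 at (a,b)=(0,3).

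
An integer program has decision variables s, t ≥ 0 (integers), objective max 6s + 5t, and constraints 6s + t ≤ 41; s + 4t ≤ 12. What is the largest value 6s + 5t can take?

(s,t)=(6,1): 6·6+1·1=37≤41, 1·6+4·1=10≤12, objective 41.
(s,t)=(6,0): 6·6+1·0=36≤41, 1·6+4·0=6≤12, objective 36.
(s,t)=(5,1): 6·5+1·1=31≤41, 1·5+4·1=9≤12, objective 35.
Maximum is 41 at (s,t)=(6,1).

41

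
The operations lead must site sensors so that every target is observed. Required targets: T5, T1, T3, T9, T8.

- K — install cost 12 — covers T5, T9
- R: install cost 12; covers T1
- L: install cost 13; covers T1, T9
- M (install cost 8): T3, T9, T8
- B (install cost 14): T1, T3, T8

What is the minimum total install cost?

26

Choose K and B: together they cover T5, T1, T3, T9, T8 — every target.
Total install cost: 12 + 14 = 26.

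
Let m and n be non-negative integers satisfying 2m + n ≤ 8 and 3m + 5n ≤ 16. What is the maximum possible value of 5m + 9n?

(m,n)=(2,2) is feasible, giving 28.
(m,n)=(0,3) is feasible, giving 27.
No feasible integer point exceeds 28.

28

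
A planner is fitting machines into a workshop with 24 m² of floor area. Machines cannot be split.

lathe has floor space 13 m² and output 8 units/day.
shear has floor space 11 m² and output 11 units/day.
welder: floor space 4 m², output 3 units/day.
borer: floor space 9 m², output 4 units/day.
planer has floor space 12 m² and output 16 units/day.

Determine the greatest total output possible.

27

Take shear and planer: floor space 11 + 12 = 23 ≤ 24, output 11 + 16 = 27.
No other feasible combination does better.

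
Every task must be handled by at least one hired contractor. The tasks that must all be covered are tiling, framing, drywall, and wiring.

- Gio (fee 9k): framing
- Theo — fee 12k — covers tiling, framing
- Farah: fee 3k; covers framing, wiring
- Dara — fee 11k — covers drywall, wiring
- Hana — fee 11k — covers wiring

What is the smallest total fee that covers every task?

The greedy cost-per-new-task heuristic would pick Farah, Dara, and Theo for 26, but a cheaper cover exists.
Choose Theo and Dara: together they cover tiling, framing, drywall, wiring — every task.
Total fee: 12 + 11 = 23.
No cover costs less than 23.

23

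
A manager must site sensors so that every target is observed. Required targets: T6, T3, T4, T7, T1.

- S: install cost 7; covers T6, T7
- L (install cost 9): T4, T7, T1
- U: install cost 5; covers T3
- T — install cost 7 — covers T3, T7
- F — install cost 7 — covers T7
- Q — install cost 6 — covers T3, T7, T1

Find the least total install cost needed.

21

The greedy cost-per-new-target heuristic would pick Q, S, and L for 22, but a cheaper cover exists.
Choose S, L, and U: together they cover T6, T3, T4, T7, T1 — every target.
Total install cost: 7 + 9 + 5 = 21.
No cover costs less than 21.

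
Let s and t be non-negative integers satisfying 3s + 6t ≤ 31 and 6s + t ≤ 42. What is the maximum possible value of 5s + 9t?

48

(s,t)=(6,2): 3·6+6·2=30≤31, 6·6+1·2=38≤42, objective 48.
(s,t)=(5,2): 3·5+6·2=27≤31, 6·5+1·2=32≤42, objective 43.
(s,t)=(6,1): 3·6+6·1=24≤31, 6·6+1·1=37≤42, objective 39.
(s,t)=(7,0): 3·7+6·0=21≤31, 6·7+1·0=42≤42, objective 35.
No feasible integer point exceeds 48.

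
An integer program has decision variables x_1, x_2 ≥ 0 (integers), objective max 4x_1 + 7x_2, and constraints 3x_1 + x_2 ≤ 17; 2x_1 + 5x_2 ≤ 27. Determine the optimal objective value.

40

The continuous relaxation peaks at (4.46, 3.62) with value 43.15; rounding to a feasible lattice point costs some objective.
(x_1,x_2)=(3,4): 3·3+1·4=13≤17, 2·3+5·4=26≤27, objective 40.
(x_1,x_2)=(4,3): 3·4+1·3=15≤17, 2·4+5·3=23≤27, objective 37.
(x_1,x_2)=(2,4): 3·2+1·4=10≤17, 2·2+5·4=24≤27, objective 36.
The best lattice point is (3,4), giving 40.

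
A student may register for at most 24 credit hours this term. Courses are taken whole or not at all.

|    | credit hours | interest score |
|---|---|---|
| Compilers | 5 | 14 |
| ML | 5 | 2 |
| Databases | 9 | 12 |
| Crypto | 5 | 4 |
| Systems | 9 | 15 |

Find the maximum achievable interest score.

Take Compilers, Databases, and Systems: credit hours 5 + 9 + 9 = 23 ≤ 24, interest score 14 + 12 + 15 = 41.
No other feasible combination does better.

41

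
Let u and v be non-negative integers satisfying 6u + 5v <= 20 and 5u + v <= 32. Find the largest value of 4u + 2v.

12

(u,v)=(3,0): 6·3+5·0=18≤20, 5·3+1·0=15≤32, objective 12.
(u,v)=(2,1): 6·2+5·1=17≤20, 5·2+1·1=11≤32, objective 10.
(u,v)=(2,0): 6·2+5·0=12≤20, 5·2+1·0=10≤32, objective 8.
The best lattice point is (3,0), giving 12.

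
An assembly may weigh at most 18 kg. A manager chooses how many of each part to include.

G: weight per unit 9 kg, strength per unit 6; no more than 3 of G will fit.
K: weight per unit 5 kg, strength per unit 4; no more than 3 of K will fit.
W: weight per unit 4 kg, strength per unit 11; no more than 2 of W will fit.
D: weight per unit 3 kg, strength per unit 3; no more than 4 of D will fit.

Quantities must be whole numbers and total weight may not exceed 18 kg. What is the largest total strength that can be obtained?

31

This is a bounded integer knapsack.
W has the best ratio (11/4); taking only W gives at most 2×11 = 22 (stopped by the supply cap of 2).
Mixing does better — 2×W and 3×D: weight 17 ≤ 18, strength 2·11 + 3·3 = 31.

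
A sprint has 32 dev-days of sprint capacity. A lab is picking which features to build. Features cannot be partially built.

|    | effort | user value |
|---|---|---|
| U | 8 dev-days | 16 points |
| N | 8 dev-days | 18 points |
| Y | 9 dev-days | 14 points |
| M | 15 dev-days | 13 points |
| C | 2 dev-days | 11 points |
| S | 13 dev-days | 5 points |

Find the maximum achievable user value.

Allowing fractional choices, the relaxed optimum would be about 63.3, but features are indivisible.
U + N + C + S: effort 8 + 8 + 2 + 13 = 31 ≤ 32, user value 16 + 18 + 11 + 5 = 50.
U + N + Y + C: effort 8 + 8 + 9 + 2 = 27 ≤ 32, user value 16 + 18 + 14 + 11 = 59.
Best is U, N, Y, and C with total user value 59.

59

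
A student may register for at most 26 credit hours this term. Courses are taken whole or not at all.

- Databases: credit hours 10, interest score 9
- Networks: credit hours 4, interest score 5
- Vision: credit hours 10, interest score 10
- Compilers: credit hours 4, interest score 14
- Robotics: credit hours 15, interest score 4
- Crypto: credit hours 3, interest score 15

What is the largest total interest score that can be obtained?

This is an integer program with binary decision variables.
Networks + Vision + Compilers + Crypto: credit hours 4 + 10 + 4 + 3 = 21 ≤ 26, interest score 5 + 10 + 14 + 15 = 44.
Databases + Networks + Compilers + Crypto: credit hours 10 + 4 + 4 + 3 = 21 ≤ 26, interest score 9 + 5 + 14 + 15 = 43.
Best is Networks, Vision, Compilers, and Crypto with total interest score 44.

44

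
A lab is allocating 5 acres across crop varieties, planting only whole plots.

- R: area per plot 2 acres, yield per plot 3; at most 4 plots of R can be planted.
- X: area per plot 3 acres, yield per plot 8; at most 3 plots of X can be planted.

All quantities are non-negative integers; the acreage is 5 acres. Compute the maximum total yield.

11

This is a bounded integer knapsack.
X has the best ratio (8/3); taking only X gives at most 1×8 = 8 (stopped by the area limit).
Mixing does better — 1×R and 1×X: area 5 ≤ 5, yield 1·3 + 1·8 = 11.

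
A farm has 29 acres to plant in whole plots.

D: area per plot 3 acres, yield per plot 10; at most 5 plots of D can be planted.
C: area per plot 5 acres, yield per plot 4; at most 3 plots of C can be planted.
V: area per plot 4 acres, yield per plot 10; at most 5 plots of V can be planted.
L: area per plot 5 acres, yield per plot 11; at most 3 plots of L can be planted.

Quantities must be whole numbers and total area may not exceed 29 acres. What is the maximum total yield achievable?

82

5×D, 1×V, and 2×L: area 29 ≤ 29, yield 5·10 + 1·10 + 2·11 = 82.
4×D, 3×V, and 1×L: area 29 ≤ 29, yield 4·10 + 3·10 + 1·11 = 81.
Best is 82.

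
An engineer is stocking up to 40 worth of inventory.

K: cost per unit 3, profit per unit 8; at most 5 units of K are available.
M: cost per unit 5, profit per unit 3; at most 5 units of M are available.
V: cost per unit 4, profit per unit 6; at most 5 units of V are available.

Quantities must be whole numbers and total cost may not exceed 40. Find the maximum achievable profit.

73

This is a bounded integer knapsack.
Take 5×K, 1×M, and 5×V: cost 40 ≤ 40, profit 5·8 + 1·3 + 5·6 = 73.
K has the best ratio (8/3) and is taken to its limit of 5; remaining capacity is filled optimally with the others.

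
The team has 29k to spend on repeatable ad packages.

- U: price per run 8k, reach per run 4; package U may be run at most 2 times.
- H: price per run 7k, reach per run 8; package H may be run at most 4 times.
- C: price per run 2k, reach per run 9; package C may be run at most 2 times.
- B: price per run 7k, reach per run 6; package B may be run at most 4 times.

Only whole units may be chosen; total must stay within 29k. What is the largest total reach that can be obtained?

42

3×H and 2×C: price 25 ≤ 29, reach 3·8 + 2·9 = 42.
2×H, 2×C, and 1×B: price 25 ≤ 29, reach 2·8 + 2·9 + 1·6 = 40.
Best is 42.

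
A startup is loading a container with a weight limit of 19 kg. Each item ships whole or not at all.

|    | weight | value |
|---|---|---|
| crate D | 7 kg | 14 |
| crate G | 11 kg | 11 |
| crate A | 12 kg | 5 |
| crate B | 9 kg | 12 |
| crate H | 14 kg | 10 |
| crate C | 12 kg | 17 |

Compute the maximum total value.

crate D + crate B: weight 7 + 9 = 16 ≤ 19, value 14 + 12 = 26.
crate D + crate C: weight 7 + 12 = 19 ≤ 19, value 14 + 17 = 31.
crate D + crate G: weight 7 + 11 = 18 ≤ 19, value 14 + 11 = 25.
Best is crate D and crate C with total value 31.

31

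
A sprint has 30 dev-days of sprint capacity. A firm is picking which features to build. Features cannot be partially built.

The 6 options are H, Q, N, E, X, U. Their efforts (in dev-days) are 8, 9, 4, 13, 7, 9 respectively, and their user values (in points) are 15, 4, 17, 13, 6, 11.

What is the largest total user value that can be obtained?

49

This is a 0-1 knapsack instance.
Take H, N, X, and U: effort 8 + 4 + 7 + 9 = 28 ≤ 30, user value 15 + 17 + 6 + 11 = 49.
No other feasible combination does better.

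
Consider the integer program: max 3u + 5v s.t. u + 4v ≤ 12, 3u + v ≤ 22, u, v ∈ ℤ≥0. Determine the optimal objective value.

26

Relaxing integrality, the LP optimum is 27.09 at (u,v) = (6.91, 1.27), which is not an integer point.
(u,v)=(7,1): 1·7+4·1=11≤12, 3·7+1·1=22≤22, objective 26.
(u,v)=(6,1): 1·6+4·1=10≤12, 3·6+1·1=19≤22, objective 23.
(u,v)=(7,0): 1·7+4·0=7≤12, 3·7+1·0=21≤22, objective 21.
The best lattice point is (7,1), giving 26.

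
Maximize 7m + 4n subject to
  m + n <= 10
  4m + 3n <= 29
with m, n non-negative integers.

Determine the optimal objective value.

49

(m,n)=(7,0): 1·7+1·0=7≤10, 4·7+3·0=28≤29, objective 49.
(m,n)=(6,1): 1·6+1·1=7≤10, 4·6+3·1=27≤29, objective 46.
No feasible integer point exceeds 49.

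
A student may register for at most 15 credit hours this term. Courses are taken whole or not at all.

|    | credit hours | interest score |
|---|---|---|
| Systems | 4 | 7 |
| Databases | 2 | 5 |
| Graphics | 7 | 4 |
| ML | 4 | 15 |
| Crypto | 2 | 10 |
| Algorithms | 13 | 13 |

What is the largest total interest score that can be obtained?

37

Databases + Graphics + ML + Crypto: credit hours 2 + 7 + 4 + 2 = 15 ≤ 15, interest score 5 + 4 + 15 + 10 = 34.
Systems + ML + Crypto: credit hours 4 + 4 + 2 = 10 ≤ 15, interest score 7 + 15 + 10 = 32.
Systems + Databases + ML + Crypto: credit hours 4 + 2 + 4 + 2 = 12 ≤ 15, interest score 7 + 5 + 15 + 10 = 37.
Best is Systems, Databases, ML, and Crypto with total interest score 37.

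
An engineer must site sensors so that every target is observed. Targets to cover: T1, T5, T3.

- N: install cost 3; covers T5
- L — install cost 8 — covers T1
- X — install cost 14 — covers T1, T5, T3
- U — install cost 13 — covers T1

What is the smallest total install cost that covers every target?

X alone covers T1, T5, T3 — every target.
Total install cost: 14.

14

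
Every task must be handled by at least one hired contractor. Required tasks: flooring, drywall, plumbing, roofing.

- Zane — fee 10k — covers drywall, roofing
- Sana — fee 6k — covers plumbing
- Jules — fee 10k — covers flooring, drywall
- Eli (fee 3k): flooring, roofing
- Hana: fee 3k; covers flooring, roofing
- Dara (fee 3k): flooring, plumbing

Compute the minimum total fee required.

This is a weighted set-cover instance.
Choose Zane and Dara: together they cover flooring, drywall, plumbing, roofing — every task.
Total fee: 10 + 3 = 13.

13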